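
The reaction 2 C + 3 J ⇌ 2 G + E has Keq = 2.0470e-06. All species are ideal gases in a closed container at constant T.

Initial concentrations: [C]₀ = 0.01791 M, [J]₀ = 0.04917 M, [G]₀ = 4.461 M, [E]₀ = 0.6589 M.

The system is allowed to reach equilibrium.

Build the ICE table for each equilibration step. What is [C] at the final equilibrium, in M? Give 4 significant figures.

Q₀ = 3.4387e+08 vs Keq = 2.0470e-06 ⇒ Q>K, reverse
Step 1:
                   C          J          G          E
  Initial    0.01791    0.04917      4.461     0.6589
  Change       1.318      1.977     -1.318    -0.6589
  Equil        1.336      2.026      3.143 3.0734e-06
  solve Keq expr → x = -0.6589; check Q = 2.0470e-06

[C]_eq = 1.336 M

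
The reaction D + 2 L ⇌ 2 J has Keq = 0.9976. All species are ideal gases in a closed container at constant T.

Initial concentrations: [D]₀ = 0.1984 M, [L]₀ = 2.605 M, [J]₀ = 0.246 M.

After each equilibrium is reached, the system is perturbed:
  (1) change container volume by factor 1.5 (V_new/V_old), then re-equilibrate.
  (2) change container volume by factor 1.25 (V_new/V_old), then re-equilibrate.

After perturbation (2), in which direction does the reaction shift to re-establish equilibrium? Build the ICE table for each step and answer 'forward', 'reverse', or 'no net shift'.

Q₀ = 0.04495 vs Keq = 0.9976 ⇒ Q<K, forward
Step 1:
                   D          L          J
  I           0.1984      2.605      0.246
  C          -0.1448    -0.2895     0.2895
  E          0.05363      2.315     0.5355
  solve Keq expr → x = 0.1448; check Q = 0.9976
Then change container volume by factor 1.5 (V_new/V_old).
Step 2:
                   D          L          J
  I          0.03575      1.544      0.357
  C          0.01049    0.02098   -0.02098
  E          0.04624      1.565      0.336
  solve Keq expr → x = -0.01049; check Q = 0.9976
Then change container volume by factor 1.25 (V_new/V_old).
Step 3:
                   D          L          J
  I          0.03699      1.252     0.2688
  C         0.005109    0.01022   -0.01022
  E           0.0421      1.262     0.2586
  solve Keq expr → x = -0.005109; check Q = 0.9976

Direction: reverse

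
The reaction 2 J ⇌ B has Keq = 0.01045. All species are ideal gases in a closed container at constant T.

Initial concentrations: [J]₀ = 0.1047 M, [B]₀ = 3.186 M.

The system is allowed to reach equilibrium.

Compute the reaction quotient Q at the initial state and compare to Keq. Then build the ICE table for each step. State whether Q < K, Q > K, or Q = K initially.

Q₀ = 290.6; Q > K (proceeds reverse)

Q₀ = 290.6 vs Keq = 0.01045 ⇒ Q>K, reverse
Step 1:
                   J          B
  init        0.1047      3.186
  Δ            5.674     -2.837
  eq           5.779      0.349
  solve Keq expr → x = -2.837; check Q = 0.01045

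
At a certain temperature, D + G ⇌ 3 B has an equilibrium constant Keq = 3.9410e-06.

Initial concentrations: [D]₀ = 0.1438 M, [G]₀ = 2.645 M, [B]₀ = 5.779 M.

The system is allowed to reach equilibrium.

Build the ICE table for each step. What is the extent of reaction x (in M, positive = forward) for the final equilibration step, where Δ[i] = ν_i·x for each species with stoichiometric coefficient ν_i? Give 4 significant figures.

x = -1.915 M

Q₀ = 507.4 vs Keq = 3.9410e-06 ⇒ Q>K, reverse
Step 1:
                  D         G         B
  I          0.1438     2.645     5.779
  C           1.915     1.915    -5.746
  E           2.059      4.56   0.03332
  solve Keq expr → x = -1.915; check Q = 3.9410e-06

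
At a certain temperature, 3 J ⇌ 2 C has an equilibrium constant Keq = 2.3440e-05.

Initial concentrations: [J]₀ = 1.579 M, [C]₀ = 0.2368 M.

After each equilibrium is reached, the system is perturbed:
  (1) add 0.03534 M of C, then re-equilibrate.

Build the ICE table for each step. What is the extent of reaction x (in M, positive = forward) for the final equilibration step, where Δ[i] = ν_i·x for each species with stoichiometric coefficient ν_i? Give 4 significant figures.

x = -0.01741 M

Q₀ = 0.01424 vs Keq = 2.3440e-05 ⇒ Q>K, reverse
Step 1:
                    J           C
  Initial       1.579      0.2368
  Change        0.336      -0.224
  Equil         1.915     0.01283
  solve Keq expr → x = -0.112; check Q = 2.3440e-05
Then add 0.03534 M of C.
Step 2:
                    J           C
  Initial       1.915     0.04817
  Change      0.05222    -0.03481
  Equil         1.967     0.01336
  solve Keq expr → x = -0.01741; check Q = 2.3440e-05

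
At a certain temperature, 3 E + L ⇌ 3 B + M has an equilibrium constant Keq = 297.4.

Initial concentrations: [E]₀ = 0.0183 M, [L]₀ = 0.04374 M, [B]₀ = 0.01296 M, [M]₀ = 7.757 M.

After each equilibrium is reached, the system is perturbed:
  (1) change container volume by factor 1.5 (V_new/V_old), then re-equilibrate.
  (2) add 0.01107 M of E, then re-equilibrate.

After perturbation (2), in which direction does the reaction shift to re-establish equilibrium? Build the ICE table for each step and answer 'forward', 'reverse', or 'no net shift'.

Direction: forward

Q₀ = 62.99 vs Keq = 297.4 ⇒ Q<K, forward
Step 1:
                  E         L         B         M
  Initial    0.0183   0.04374   0.01296     7.757
  Change  -0.003934 -0.001311  0.003934  0.001311
  Equil     0.01437   0.04243   0.01689     7.758
  solve Keq expr → x = 0.001311; check Q = 297.4
Then change container volume by factor 1.5 (V_new/V_old).
Step 2:
                  E         L         B         M
  Initial  0.009577   0.02829   0.01126     5.172
  Change          0         0         0         0
  Equil    0.009577   0.02829   0.01126     5.172
  solve Keq expr → x = 0; check Q = 297.4
Then add 0.01107 M of E.
Step 3:
                  E         L         B         M
  Initial   0.02065   0.02829   0.01126     5.172
  Change  -0.005795 -0.001932  0.005795  0.001932
  Equil     0.01485   0.02635   0.01706     5.174
  solve Keq expr → x = 0.001932; check Q = 297.4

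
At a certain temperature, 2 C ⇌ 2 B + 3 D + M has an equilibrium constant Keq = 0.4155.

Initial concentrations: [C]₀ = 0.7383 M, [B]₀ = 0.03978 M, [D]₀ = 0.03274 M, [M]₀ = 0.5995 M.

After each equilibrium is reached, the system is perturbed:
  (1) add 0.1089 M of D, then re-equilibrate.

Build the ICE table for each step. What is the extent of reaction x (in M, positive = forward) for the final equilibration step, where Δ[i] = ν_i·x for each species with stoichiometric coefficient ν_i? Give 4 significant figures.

x = -0.01355 M

Q₀ = 6.1079e-08 vs Keq = 0.4155 ⇒ Q<K, forward
Step 1:
                  C         B         D         M
  I          0.7383   0.03978   0.03274    0.5995
  C         -0.4107    0.4107     0.616    0.2053
  E          0.3276    0.4505    0.6488    0.8048
  solve Keq expr → x = 0.2053; check Q = 0.4155
Then add 0.1089 M of D.
Step 2:
                  C         B         D         M
  I          0.3276    0.4505    0.7577    0.8048
  C          0.0271   -0.0271  -0.04065  -0.01355
  E          0.3547    0.4234     0.717    0.7913
  solve Keq expr → x = -0.01355; check Q = 0.4155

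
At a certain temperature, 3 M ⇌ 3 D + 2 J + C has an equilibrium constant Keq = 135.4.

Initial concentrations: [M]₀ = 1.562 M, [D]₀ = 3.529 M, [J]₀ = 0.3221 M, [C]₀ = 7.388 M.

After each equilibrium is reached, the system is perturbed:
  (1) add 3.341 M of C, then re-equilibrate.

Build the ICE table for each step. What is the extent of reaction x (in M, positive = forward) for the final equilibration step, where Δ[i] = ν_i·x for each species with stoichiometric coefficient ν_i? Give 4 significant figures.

x = -0.02171 M

Q₀ = 8.839 vs Keq = 135.4 ⇒ Q<K, forward
Step 1:
                    M           D           J           C
  I             1.562       3.529      0.3221       7.388
  C           -0.4523      0.4523      0.3015      0.1508
  E              1.11       3.981      0.6236       7.539
  solve Keq expr → x = 0.1508; check Q = 135.4
Then add 3.341 M of C.
Step 2:
                    M           D           J           C
  I              1.11       3.981      0.6236       10.88
  C           0.06512    -0.06512    -0.04341    -0.02171
  E             1.175       3.916      0.5802       10.86
  solve Keq expr → x = -0.02171; check Q = 135.4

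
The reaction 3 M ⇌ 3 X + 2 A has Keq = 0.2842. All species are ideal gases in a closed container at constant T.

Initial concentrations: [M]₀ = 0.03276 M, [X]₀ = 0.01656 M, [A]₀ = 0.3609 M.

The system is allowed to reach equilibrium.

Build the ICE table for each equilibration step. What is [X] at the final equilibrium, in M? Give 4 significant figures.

[X]_eq = 0.02768 M

Q₀ = 0.01682 vs Keq = 0.2842 ⇒ Q<K, forward
Step 1:
                  M         X         A
  I         0.03276   0.01656    0.3609
  C        -0.01112   0.01112  0.007416
  E         0.02164   0.02768    0.3683
  solve Keq expr → x = 0.003708; check Q = 0.2842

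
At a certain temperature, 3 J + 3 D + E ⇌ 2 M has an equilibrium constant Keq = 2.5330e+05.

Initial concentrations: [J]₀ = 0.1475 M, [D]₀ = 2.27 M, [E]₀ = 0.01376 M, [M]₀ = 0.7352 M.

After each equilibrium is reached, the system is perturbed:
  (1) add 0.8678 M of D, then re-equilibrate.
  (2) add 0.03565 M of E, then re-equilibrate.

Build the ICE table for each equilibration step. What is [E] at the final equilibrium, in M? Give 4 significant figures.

[E]_eq = 0.007917 M

Q₀ = 1046 vs Keq = 2.5330e+05 ⇒ Q<K, forward
Step 1:
                    J           D           E           M
  I            0.1475        2.27     0.01376      0.7352
  C          -0.04077    -0.04077    -0.01359     0.02718
  E            0.1067       2.229  1.7036e-04      0.7624
  solve Keq expr → x = 0.01359; check Q = 2.5330e+05
Then add 0.8678 M of D.
Step 2:
                    J           D           E           M
  I            0.1067       3.097  1.7036e-04      0.7624
  C       -3.1860e-04 -3.1860e-04 -1.0620e-04  2.1240e-04
  E            0.1064       3.097  6.4161e-05      0.7626
  solve Keq expr → x = 1.0620e-04; check Q = 2.5330e+05
Then add 0.03565 M of E.
Step 3:
                    J           D           E           M
  I            0.1064       3.097     0.03571      0.7626
  C          -0.08339    -0.08339     -0.0278     0.05559
  E           0.02302       3.013    0.007917      0.8182
  solve Keq expr → x = 0.0278; check Q = 2.5330e+05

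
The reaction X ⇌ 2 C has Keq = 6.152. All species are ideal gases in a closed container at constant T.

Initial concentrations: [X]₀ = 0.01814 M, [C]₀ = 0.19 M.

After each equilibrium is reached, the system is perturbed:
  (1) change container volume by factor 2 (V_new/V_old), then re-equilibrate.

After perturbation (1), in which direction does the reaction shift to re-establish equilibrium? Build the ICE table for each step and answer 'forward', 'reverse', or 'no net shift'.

Q₀ = 1.99 vs Keq = 6.152 ⇒ Q<K, forward
Step 1:
                   X          C
  Initial    0.01814       0.19
  Change    -0.01085    0.02171
  Equil     0.007286     0.2117
  solve Keq expr → x = 0.01085; check Q = 6.152
Then change container volume by factor 2 (V_new/V_old).
Step 2:
                   X          C
  Initial   0.003643     0.1059
  Change   -0.001702   0.003405
  Equil      0.00194     0.1093
  solve Keq expr → x = 0.001702; check Q = 6.152

Direction: forward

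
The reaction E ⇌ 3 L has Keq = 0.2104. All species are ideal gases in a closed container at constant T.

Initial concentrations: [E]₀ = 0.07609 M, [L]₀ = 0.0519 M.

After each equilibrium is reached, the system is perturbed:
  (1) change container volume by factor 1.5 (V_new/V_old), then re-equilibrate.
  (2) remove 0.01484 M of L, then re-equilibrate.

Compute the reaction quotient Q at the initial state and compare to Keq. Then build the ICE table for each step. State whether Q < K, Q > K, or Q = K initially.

Q₀ = 0.001837; Q < K (proceeds forward)

Q₀ = 0.001837 vs Keq = 0.2104 ⇒ Q<K, forward
Step 1:
                   E          L
  init       0.07609     0.0519
  Δ         -0.04502     0.1351
  eq         0.03107      0.187
  solve Keq expr → x = 0.04502; check Q = 0.2104
Then change container volume by factor 1.5 (V_new/V_old).
Step 2:
                   E          L
  init       0.02071     0.1246
  Δ        -0.006487    0.01946
  eq         0.01422     0.1441
  solve Keq expr → x = 0.006487; check Q = 0.2104
Then remove 0.01484 M of L.
Step 3:
                   E          L
  init       0.01422     0.1293
  Δ        -0.002258   0.006773
  eq         0.01197      0.136
  solve Keq expr → x = 0.002258; check Q = 0.2104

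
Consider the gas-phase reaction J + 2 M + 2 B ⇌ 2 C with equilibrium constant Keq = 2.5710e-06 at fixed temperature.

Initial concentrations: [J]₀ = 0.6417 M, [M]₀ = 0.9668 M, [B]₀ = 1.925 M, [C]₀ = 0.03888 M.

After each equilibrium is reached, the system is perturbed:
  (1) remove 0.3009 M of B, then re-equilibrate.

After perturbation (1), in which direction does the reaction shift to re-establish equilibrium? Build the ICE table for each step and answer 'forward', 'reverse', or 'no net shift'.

Direction: reverse

Q₀ = 6.8012e-04 vs Keq = 2.5710e-06 ⇒ Q>K, reverse
Step 1:
                    J           M           B           C
  init         0.6417      0.9668       1.925     0.03888
  Δ           0.01816     0.03632     0.03632    -0.03632
  eq           0.6599       1.003       1.961    0.002563
  solve Keq expr → x = -0.01816; check Q = 2.5710e-06
Then remove 0.3009 M of B.
Step 2:
                    J           M           B           C
  init         0.6599       1.003        1.66    0.002563
  Δ        1.9573e-04  3.9146e-04  3.9146e-04 -3.9146e-04
  eq           0.6601       1.004       1.661    0.002171
  solve Keq expr → x = -1.9573e-04; check Q = 2.5710e-06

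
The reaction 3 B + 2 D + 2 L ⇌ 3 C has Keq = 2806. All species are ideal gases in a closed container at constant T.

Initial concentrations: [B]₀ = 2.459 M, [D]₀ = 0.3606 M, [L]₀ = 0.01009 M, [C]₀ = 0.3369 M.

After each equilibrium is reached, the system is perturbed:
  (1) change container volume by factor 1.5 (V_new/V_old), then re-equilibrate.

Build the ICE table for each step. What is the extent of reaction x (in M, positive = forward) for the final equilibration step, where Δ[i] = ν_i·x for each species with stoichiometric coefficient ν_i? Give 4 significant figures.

Q₀ = 194.3 vs Keq = 2806 ⇒ Q<K, forward
Step 1:
                   B          D          L          C
  init         2.459     0.3606    0.01009     0.3369
  Δ         -0.01085   -0.00723   -0.00723    0.01085
  eq           2.448     0.3534    0.00286     0.3477
  solve Keq expr → x = 0.003615; check Q = 2806
Then change container volume by factor 1.5 (V_new/V_old).
Step 2:
                   B          D          L          C
  init         1.632     0.2356   0.001907     0.2318
  Δ         0.003357   0.002238   0.002238  -0.003357
  eq           1.635     0.2378   0.004145     0.2285
  solve Keq expr → x = -0.001119; check Q = 2806

x = -0.001119 M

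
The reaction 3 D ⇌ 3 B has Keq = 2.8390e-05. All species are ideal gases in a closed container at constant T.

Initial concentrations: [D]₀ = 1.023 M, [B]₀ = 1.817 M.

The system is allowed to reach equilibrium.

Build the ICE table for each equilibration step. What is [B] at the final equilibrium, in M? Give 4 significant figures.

Q₀ = 5.603 vs Keq = 2.8390e-05 ⇒ Q>K, reverse
Step 1:
                    D           B
  I             1.023       1.817
  C             1.733      -1.733
  E             2.756     0.08407
  solve Keq expr → x = -0.5776; check Q = 2.8390e-05

[B]_eq = 0.08407 M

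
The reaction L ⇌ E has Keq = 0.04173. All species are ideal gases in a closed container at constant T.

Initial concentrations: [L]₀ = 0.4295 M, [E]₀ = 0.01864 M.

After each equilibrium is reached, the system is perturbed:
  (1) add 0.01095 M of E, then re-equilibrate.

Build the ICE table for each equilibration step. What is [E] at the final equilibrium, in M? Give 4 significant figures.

Q₀ = 0.0434 vs Keq = 0.04173 ⇒ Q>K, reverse
Step 1:
                    L           E
  init         0.4295     0.01864
  Δ        6.8824e-04 -6.8824e-04
  eq           0.4302     0.01795
  solve Keq expr → x = -6.8824e-04; check Q = 0.04173
Then add 0.01095 M of E.
Step 2:
                    L           E
  init         0.4302      0.0289
  Δ           0.01051    -0.01051
  eq           0.4407     0.01839
  solve Keq expr → x = -0.01051; check Q = 0.04173

[E]_eq = 0.01839 M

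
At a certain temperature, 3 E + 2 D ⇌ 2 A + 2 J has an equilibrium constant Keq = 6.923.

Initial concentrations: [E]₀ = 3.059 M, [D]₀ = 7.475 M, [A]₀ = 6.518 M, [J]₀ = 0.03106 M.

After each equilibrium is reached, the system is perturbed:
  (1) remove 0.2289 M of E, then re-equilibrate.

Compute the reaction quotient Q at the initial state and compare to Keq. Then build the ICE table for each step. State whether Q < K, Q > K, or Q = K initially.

Q₀ = 2.5625e-05 vs Keq = 6.923 ⇒ Q<K, forward
Step 1:
                   E          D          A          J
  I            3.059      7.475      6.518    0.03106
  C           -2.221     -1.481      1.481      1.481
  E           0.8378      5.994      7.999      1.512
  solve Keq expr → x = 0.7404; check Q = 6.923
Then remove 0.2289 M of E.
Step 2:
                   E          D          A          J
  I           0.6089      5.994      7.999      1.512
  C           0.1694     0.1129    -0.1129    -0.1129
  E           0.7782      6.107      7.886      1.399
  solve Keq expr → x = -0.05647; check Q = 6.923

Q₀ = 2.5625e-05; Q < K (proceeds forward)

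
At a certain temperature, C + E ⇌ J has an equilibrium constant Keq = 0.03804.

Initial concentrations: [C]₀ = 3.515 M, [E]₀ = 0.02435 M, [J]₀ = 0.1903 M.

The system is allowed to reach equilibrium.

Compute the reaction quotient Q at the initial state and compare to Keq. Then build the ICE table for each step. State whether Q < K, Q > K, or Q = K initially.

Q₀ = 2.223; Q > K (proceeds reverse)

Q₀ = 2.223 vs Keq = 0.03804 ⇒ Q>K, reverse
Step 1:
                  C         E         J
  init        3.515   0.02435    0.1903
  Δ          0.1639    0.1639   -0.1639
  eq          3.679    0.1883   0.02635
  solve Keq expr → x = -0.1639; check Q = 0.03804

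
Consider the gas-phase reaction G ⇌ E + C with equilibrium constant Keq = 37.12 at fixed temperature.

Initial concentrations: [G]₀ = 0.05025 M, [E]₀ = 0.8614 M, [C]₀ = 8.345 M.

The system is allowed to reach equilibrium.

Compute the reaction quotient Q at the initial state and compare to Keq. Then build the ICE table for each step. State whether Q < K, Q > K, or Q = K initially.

Q₀ = 143.1; Q > K (proceeds reverse)

Q₀ = 143.1 vs Keq = 37.12 ⇒ Q>K, reverse
Step 1:
                   G          E          C
  init       0.05025     0.8614      8.345
  Δ           0.1152    -0.1152    -0.1152
  eq          0.1654     0.7462       8.23
  solve Keq expr → x = -0.1152; check Q = 37.12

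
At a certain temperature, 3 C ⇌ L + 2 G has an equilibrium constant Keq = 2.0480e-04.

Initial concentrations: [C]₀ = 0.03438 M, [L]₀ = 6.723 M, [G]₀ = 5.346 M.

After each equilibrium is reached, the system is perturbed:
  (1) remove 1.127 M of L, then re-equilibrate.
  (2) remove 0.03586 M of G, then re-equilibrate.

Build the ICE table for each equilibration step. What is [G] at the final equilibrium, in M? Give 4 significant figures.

Q₀ = 4.7283e+06 vs Keq = 2.0480e-04 ⇒ Q>K, reverse
Step 1:
                    C           L           G
  Initial     0.03438       6.723       5.346
  Change        7.788      -2.596      -5.192
  Equil         7.822       4.127      0.1541
  solve Keq expr → x = -2.596; check Q = 2.0480e-04
Then remove 1.127 M of L.
Step 2:
                    C           L           G
  Initial       7.822           3      0.1541
  Change     -0.03746     0.01249     0.02497
  Equil         7.785       3.013      0.1791
  solve Keq expr → x = 0.01249; check Q = 2.0480e-04
Then remove 0.03586 M of G.
Step 3:
                    C           L           G
  Initial       7.785       3.013      0.1432
  Change     -0.05044     0.01681     0.03363
  Equil         7.734       3.029      0.1769
  solve Keq expr → x = 0.01681; check Q = 2.0480e-04

[G]_eq = 0.1769 M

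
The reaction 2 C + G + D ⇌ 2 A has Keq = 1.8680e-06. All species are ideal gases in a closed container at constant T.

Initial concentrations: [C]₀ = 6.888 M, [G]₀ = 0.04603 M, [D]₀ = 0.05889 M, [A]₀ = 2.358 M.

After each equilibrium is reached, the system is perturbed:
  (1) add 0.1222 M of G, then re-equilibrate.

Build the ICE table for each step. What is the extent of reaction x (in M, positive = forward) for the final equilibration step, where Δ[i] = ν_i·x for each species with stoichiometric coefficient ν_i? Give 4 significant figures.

x = 3.7515e-04 M

Q₀ = 43.23 vs Keq = 1.8680e-06 ⇒ Q>K, reverse
Step 1:
                   C          G          D          A
  Initial      6.888    0.04603    0.05889      2.358
  Change       2.343      1.171      1.171     -2.343
  Equil        9.231      1.217       1.23    0.01544
  solve Keq expr → x = -1.171; check Q = 1.8680e-06
Then add 0.1222 M of G.
Step 2:
                   C          G          D          A
  Initial      9.231       1.34       1.23    0.01544
  Change  -7.5031e-04 -3.7515e-04 -3.7515e-04 7.5031e-04
  Equil         9.23      1.339       1.23    0.01619
  solve Keq expr → x = 3.7515e-04; check Q = 1.8680e-06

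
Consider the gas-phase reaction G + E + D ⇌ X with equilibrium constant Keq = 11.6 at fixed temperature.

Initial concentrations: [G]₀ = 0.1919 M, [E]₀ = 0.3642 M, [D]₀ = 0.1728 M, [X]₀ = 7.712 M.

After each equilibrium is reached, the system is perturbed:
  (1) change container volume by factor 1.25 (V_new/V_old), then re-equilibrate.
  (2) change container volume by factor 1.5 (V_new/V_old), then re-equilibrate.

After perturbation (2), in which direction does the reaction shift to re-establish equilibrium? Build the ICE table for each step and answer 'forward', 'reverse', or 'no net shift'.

Direction: reverse

Q₀ = 638.6 vs Keq = 11.6 ⇒ Q>K, reverse
Step 1:
                  G         E         D         X
  init       0.1919    0.3642    0.1728     7.712
  Δ          0.6103    0.6103    0.6103   -0.6103
  eq         0.8022    0.9745    0.7831     7.102
  solve Keq expr → x = -0.6103; check Q = 11.6
Then change container volume by factor 1.25 (V_new/V_old).
Step 2:
                  G         E         D         X
  init       0.6418    0.7796    0.6265     5.681
  Δ          0.1037    0.1037    0.1037   -0.1037
  eq         0.7455    0.8833    0.7302     5.578
  solve Keq expr → x = -0.1037; check Q = 11.6
Then change container volume by factor 1.5 (V_new/V_old).
Step 3:
                  G         E         D         X
  init        0.497    0.5889    0.4868     3.718
  Δ          0.1522    0.1522    0.1522   -0.1522
  eq         0.6492    0.7411     0.639     3.566
  solve Keq expr → x = -0.1522; check Q = 11.6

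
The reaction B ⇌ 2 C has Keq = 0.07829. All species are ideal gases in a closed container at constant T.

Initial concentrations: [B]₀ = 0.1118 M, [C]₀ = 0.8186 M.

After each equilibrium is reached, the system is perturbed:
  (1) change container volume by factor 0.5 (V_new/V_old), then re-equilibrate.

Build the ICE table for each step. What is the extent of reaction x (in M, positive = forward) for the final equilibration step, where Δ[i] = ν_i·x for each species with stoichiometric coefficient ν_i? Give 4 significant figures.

x = -0.04998 M

Q₀ = 5.994 vs Keq = 0.07829 ⇒ Q>K, reverse
Step 1:
                  B         C
  I          0.1118    0.8186
  C          0.3176   -0.6352
  E          0.4294    0.1834
  solve Keq expr → x = -0.3176; check Q = 0.07829
Then change container volume by factor 0.5 (V_new/V_old).
Step 2:
                  B         C
  I          0.8588    0.3667
  C         0.04998  -0.09997
  E          0.9088    0.2667
  solve Keq expr → x = -0.04998; check Q = 0.07829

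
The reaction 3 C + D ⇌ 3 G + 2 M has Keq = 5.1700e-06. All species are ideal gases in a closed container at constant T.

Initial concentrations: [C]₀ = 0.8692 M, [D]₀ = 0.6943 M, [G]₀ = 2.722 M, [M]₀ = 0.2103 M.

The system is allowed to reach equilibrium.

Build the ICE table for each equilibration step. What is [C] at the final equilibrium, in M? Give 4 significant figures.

Q₀ = 1.956 vs Keq = 5.1700e-06 ⇒ Q>K, reverse
Step 1:
                   C          D          G          M
  I           0.8692     0.6943      2.722     0.2103
  C           0.3144     0.1048    -0.3144    -0.2096
  E            1.184     0.7991      2.408 7.0061e-04
  solve Keq expr → x = -0.1048; check Q = 5.1700e-06

[C]_eq = 1.184 M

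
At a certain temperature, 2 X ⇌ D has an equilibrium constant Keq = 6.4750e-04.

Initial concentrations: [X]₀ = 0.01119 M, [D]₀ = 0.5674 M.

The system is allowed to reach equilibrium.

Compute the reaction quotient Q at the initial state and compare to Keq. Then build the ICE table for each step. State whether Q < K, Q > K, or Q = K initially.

Q₀ = 4531; Q > K (proceeds reverse)

Q₀ = 4531 vs Keq = 6.4750e-04 ⇒ Q>K, reverse
Step 1:
                    X           D
  Initial     0.01119      0.5674
  Change        1.133     -0.5666
  Equil         1.144  8.4784e-04
  solve Keq expr → x = -0.5666; check Q = 6.4750e-04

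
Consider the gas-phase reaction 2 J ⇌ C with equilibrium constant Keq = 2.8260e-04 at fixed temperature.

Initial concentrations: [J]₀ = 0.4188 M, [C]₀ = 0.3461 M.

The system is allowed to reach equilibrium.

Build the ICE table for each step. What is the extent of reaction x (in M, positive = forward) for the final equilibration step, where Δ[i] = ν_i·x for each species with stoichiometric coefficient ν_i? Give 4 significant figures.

x = -0.3458 M

Q₀ = 1.973 vs Keq = 2.8260e-04 ⇒ Q>K, reverse
Step 1:
                    J           C
  init         0.4188      0.3461
  Δ            0.6915     -0.3458
  eq             1.11  3.4838e-04
  solve Keq expr → x = -0.3458; check Q = 2.8260e-04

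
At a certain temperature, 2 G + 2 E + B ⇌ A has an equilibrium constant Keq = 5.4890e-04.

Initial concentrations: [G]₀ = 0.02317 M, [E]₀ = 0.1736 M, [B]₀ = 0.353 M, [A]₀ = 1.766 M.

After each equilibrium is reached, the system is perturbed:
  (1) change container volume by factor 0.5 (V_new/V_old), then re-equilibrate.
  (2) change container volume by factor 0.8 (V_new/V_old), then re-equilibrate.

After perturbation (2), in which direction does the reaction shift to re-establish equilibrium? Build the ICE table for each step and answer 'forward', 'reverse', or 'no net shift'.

Direction: forward

Q₀ = 3.0922e+05 vs Keq = 5.4890e-04 ⇒ Q>K, reverse
Step 1:
                  G         E         B         A
  I         0.02317    0.1736     0.353     1.766
  C           3.257     3.257     1.628    -1.628
  E            3.28      3.43     1.981    0.1377
  solve Keq expr → x = -1.628; check Q = 5.4890e-04
Then change container volume by factor 0.5 (V_new/V_old).
Step 2:
                  G         E         B         A
  I            6.56     6.861     3.963    0.2753
  C          -1.667    -1.667   -0.8336    0.8336
  E           4.893     5.193     3.129     1.109
  solve Keq expr → x = 0.8336; check Q = 5.4890e-04
Then change container volume by factor 0.8 (V_new/V_old).
Step 3:
                  G         E         B         A
  I           6.116     6.492     3.911     1.386
  C         -0.7893   -0.7893   -0.3947    0.3947
  E           5.326     5.702     3.517     1.781
  solve Keq expr → x = 0.3947; check Q = 5.4890e-04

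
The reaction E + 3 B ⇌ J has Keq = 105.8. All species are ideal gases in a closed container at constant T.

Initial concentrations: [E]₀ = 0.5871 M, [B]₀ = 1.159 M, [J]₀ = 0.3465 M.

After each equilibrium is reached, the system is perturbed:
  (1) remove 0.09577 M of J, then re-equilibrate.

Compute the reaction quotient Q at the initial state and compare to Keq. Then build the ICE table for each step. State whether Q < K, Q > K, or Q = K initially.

Q₀ = 0.3791; Q < K (proceeds forward)

Q₀ = 0.3791 vs Keq = 105.8 ⇒ Q<K, forward
Step 1:
                   E          B          J
  I           0.5871      1.159     0.3465
  C          -0.2948    -0.8843     0.2948
  E           0.2923     0.2747     0.6413
  solve Keq expr → x = 0.2948; check Q = 105.8
Then remove 0.09577 M of J.
Step 2:
                   E          B          J
  I           0.2923     0.2747     0.5455
  C        -0.004169   -0.01251   0.004169
  E           0.2882     0.2622     0.5497
  solve Keq expr → x = 0.004169; check Q = 105.8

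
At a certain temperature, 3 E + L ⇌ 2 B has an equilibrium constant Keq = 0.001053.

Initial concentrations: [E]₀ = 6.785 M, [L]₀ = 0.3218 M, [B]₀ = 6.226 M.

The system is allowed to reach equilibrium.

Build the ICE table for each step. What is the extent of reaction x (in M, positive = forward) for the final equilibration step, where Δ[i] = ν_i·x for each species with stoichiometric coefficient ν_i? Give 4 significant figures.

Q₀ = 0.3856 vs Keq = 0.001053 ⇒ Q>K, reverse
Step 1:
                   E          L          B
  Initial      6.785     0.3218      6.226
  Change       5.969       1.99     -3.979
  Equil        12.75      2.311      2.247
  solve Keq expr → x = -1.99; check Q = 0.001053

x = -1.99 M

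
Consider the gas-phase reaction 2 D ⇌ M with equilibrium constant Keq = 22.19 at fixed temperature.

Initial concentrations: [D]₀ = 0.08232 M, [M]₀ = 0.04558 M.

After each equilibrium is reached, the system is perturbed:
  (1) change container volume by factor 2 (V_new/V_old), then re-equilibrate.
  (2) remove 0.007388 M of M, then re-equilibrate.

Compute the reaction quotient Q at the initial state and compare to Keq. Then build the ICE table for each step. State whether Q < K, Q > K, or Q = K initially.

Q₀ = 6.726 vs Keq = 22.19 ⇒ Q<K, forward
Step 1:
                  D         M
  init      0.08232   0.04558
  Δ        -0.03006   0.01503
  eq        0.05226   0.06061
  solve Keq expr → x = 0.01503; check Q = 22.19
Then change container volume by factor 2 (V_new/V_old).
Step 2:
                  D         M
  init      0.02613    0.0303
  Δ        0.008225 -0.004112
  eq        0.03436   0.02619
  solve Keq expr → x = -0.004112; check Q = 22.19
Then remove 0.007388 M of M.
Step 3:
                  D         M
  init      0.03436    0.0188
  Δ       -0.003808  0.001904
  eq        0.03055   0.02071
  solve Keq expr → x = 0.001904; check Q = 22.19

Q₀ = 6.726; Q < K (proceeds forward)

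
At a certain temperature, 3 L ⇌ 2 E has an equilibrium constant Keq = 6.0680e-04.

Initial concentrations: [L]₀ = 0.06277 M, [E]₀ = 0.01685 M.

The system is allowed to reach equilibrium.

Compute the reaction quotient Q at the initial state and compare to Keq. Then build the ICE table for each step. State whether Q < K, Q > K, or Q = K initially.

Q₀ = 1.148 vs Keq = 6.0680e-04 ⇒ Q>K, reverse
Step 1:
                  L         E
  Initial   0.06277   0.01685
  Change    0.02433  -0.01622
  Equil      0.0871 6.3316e-04
  solve Keq expr → x = -0.008108; check Q = 6.0680e-04

Q₀ = 1.148; Q > K (proceeds reverse)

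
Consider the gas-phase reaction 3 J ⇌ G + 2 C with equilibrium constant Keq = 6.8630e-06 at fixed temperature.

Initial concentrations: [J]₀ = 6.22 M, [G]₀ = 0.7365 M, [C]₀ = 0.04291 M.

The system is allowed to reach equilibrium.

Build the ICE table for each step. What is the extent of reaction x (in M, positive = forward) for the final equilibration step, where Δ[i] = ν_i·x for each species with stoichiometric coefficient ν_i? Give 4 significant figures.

Q₀ = 5.6353e-06 vs Keq = 6.8630e-06 ⇒ Q<K, forward
Step 1:
                  J         G         C
  init         6.22    0.7365   0.04291
  Δ       -0.006452  0.002151  0.004301
  eq          6.214    0.7387   0.04721
  solve Keq expr → x = 0.002151; check Q = 6.8630e-06

x = 0.002151 M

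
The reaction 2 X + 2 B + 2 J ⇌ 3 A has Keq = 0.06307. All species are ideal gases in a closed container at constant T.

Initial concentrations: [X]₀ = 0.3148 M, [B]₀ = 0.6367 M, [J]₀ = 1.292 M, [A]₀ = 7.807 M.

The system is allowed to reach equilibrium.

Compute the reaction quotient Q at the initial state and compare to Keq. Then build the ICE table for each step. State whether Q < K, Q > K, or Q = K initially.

Q₀ = 7096 vs Keq = 0.06307 ⇒ Q>K, reverse
Step 1:
                   X          B          J          A
  I           0.3148     0.6367      1.292      7.807
  C            2.481      2.481      2.481     -3.721
  E            2.796      3.118      3.773      4.086
  solve Keq expr → x = -1.24; check Q = 0.06307

Q₀ = 7096; Q > K (proceeds reverse)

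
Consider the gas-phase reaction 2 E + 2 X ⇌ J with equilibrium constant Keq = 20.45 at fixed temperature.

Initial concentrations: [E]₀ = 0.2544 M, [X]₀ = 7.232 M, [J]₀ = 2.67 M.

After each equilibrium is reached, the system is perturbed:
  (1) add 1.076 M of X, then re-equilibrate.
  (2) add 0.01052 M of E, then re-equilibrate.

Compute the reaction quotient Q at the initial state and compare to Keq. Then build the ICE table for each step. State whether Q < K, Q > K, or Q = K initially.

Q₀ = 0.7888; Q < K (proceeds forward)

Q₀ = 0.7888 vs Keq = 20.45 ⇒ Q<K, forward
Step 1:
                   E          X          J
  Initial     0.2544      7.232       2.67
  Change      -0.202     -0.202      0.101
  Equil      0.05236       7.03      2.771
  solve Keq expr → x = 0.101; check Q = 20.45
Then add 1.076 M of X.
Step 2:
                   E          X          J
  Initial    0.05236      8.106      2.771
  Change   -0.006884  -0.006884   0.003442
  Equil      0.04548      8.099      2.774
  solve Keq expr → x = 0.003442; check Q = 20.45
Then add 0.01052 M of E.
Step 3:
                   E          X          J
  Initial      0.056      8.099      2.774
  Change    -0.01042   -0.01042   0.005209
  Equil      0.04558      8.089       2.78
  solve Keq expr → x = 0.005209; check Q = 20.45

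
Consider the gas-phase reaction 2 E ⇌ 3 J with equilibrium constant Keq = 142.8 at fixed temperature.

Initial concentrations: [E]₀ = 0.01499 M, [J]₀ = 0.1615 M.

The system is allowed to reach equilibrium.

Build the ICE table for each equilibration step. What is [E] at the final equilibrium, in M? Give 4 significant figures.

[E]_eq = 0.006116 M

Q₀ = 18.75 vs Keq = 142.8 ⇒ Q<K, forward
Step 1:
                    E           J
  Initial     0.01499      0.1615
  Change    -0.008874     0.01331
  Equil      0.006116      0.1748
  solve Keq expr → x = 0.004437; check Q = 142.8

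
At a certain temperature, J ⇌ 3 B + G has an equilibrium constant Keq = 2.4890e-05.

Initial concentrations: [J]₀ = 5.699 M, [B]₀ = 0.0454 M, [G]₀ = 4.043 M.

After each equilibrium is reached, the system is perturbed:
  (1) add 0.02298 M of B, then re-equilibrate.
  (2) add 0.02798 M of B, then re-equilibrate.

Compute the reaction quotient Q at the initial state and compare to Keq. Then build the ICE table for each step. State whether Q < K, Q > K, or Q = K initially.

Q₀ = 6.6385e-05 vs Keq = 2.4890e-05 ⇒ Q>K, reverse
Step 1:
                    J           B           G
  I             5.699      0.0454       4.043
  C          0.004214    -0.01264   -0.004214
  E             5.703     0.03276       4.039
  solve Keq expr → x = -0.004214; check Q = 2.4890e-05
Then add 0.02298 M of B.
Step 2:
                    J           B           G
  I             5.703     0.05574       4.039
  C          0.007648    -0.02294   -0.007648
  E             5.711     0.03279       4.031
  solve Keq expr → x = -0.007648; check Q = 2.4890e-05
Then add 0.02798 M of B.
Step 3:
                    J           B           G
  I             5.711     0.06077       4.031
  C          0.009312    -0.02794   -0.009312
  E              5.72     0.03283       4.022
  solve Keq expr → x = -0.009312; check Q = 2.4890e-05

Q₀ = 6.6385e-05; Q > K (proceeds reverse)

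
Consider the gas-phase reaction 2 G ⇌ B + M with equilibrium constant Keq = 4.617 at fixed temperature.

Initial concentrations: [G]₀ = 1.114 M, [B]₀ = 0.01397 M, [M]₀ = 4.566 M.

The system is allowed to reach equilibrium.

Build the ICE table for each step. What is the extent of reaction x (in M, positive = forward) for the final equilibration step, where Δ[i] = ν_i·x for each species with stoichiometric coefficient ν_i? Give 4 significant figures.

x = 0.2795 M

Q₀ = 0.0514 vs Keq = 4.617 ⇒ Q<K, forward
Step 1:
                    G           B           M
  I             1.114     0.01397       4.566
  C            -0.559      0.2795      0.2795
  E             0.555      0.2935       4.846
  solve Keq expr → x = 0.2795; check Q = 4.617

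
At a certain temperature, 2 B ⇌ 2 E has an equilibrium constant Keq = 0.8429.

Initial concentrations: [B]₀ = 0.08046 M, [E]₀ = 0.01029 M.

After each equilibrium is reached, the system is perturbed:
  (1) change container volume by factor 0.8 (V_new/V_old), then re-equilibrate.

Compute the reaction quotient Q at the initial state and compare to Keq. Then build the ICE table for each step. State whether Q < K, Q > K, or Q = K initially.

Q₀ = 0.01636 vs Keq = 0.8429 ⇒ Q<K, forward
Step 1:
                   B          E
  Initial    0.08046    0.01029
  Change    -0.03315    0.03315
  Equil      0.04731    0.04344
  solve Keq expr → x = 0.01657; check Q = 0.8429
Then change container volume by factor 0.8 (V_new/V_old).
Step 2:
                   B          E
  Initial    0.05914     0.0543
  Change           0          0
  Equil      0.05914     0.0543
  solve Keq expr → x = 0; check Q = 0.8429

Q₀ = 0.01636; Q < K (proceeds forward)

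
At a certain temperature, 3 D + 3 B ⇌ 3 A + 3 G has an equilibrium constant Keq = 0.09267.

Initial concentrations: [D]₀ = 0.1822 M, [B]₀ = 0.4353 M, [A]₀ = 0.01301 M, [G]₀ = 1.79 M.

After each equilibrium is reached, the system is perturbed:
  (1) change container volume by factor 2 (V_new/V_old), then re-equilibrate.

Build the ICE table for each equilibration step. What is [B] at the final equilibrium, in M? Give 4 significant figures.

[B]_eq = 0.2146 M

Q₀ = 0.02532 vs Keq = 0.09267 ⇒ Q<K, forward
Step 1:
                   D          B          A          G
  I           0.1822     0.4353    0.01301       1.79
  C        -0.006042  -0.006042   0.006042   0.006042
  E           0.1762     0.4293    0.01905      1.796
  solve Keq expr → x = 0.002014; check Q = 0.09267
Then change container volume by factor 2 (V_new/V_old).
Step 2:
                   D          B          A          G
  I          0.08808     0.2146   0.009526      0.898
  C                0          0          0          0
  E          0.08808     0.2146   0.009526      0.898
  solve Keq expr → x = 0; check Q = 0.09267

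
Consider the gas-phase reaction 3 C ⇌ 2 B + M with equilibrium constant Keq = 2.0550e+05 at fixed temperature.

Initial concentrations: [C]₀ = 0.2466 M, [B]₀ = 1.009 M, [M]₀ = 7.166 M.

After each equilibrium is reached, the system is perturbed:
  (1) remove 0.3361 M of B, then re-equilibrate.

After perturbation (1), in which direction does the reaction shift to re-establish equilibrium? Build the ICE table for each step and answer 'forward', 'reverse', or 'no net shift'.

Q₀ = 486.5 vs Keq = 2.0550e+05 ⇒ Q<K, forward
Step 1:
                  C         B         M
  init       0.2466     1.009     7.166
  Δ         -0.2106    0.1404   0.07021
  eq        0.03597     1.149     7.236
  solve Keq expr → x = 0.07021; check Q = 2.0550e+05
Then remove 0.3361 M of B.
Step 2:
                  C         B         M
  init      0.03597    0.8133     7.236
  Δ        -0.00729   0.00486   0.00243
  eq        0.02868    0.8182     7.239
  solve Keq expr → x = 0.00243; check Q = 2.0550e+05

Direction: forward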